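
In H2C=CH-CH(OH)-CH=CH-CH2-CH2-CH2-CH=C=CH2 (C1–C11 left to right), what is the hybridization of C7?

C7 carries 4 σ bonds, giving a steric number of 4, so it is sp3.

sp^3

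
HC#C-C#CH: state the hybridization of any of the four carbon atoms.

sp

Every carbon is part of a C≡C triple bond: two σ regions → sp.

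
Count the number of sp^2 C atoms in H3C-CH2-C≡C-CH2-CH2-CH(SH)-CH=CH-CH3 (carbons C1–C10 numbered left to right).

2

C1: sp3
C2: sp3
C3: sp
C4: sp
C5: sp3
C6: sp3
C7: sp3
C8: sp2 ✓
C9: sp2 ✓
C10: sp3
C8, C9 → 2 sp2 carbons.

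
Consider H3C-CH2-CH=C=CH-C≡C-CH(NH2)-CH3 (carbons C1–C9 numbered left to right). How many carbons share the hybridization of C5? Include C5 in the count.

C5 is sp2 (one π bond).
C1: sp3
C2: sp3
C3: sp2 ✓
C4: sp
C5: sp2 ✓
C6: sp
C7: sp
C8: sp3
C9: sp3
2 carbons are sp2.

2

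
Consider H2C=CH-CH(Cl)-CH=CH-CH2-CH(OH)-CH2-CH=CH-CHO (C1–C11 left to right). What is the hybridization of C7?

C7 carries 4 σ bonds, giving a steric number of 4, so it is sp3.

sp3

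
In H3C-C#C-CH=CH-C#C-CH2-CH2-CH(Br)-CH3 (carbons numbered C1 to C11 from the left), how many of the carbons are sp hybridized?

4

C1: sp3
C2: sp ✓
C3: sp ✓
C4: sp2
C5: sp2
C6: sp ✓
C7: sp ✓
C8: sp3
C9: sp3
C10: sp3
C11: sp3
C2, C3, C6, C7 → 4 sp carbons.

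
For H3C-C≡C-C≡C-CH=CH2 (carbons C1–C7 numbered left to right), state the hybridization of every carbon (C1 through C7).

C1 sp3, C2 sp, C3 sp, C4 sp, C5 sp, C6 sp2, C7 sp2

C1: 4 σ bonds — 4 electron domains, sp3.
C2 is sp: 2 σ bonds, plus two π bonds, 2 electron-density regions.
C3: 2 σ bonds, plus two π bonds; 2 regions of electron density → sp.
C4 — 2 σ bonds, plus two π bonds. Steric number 2, so sp.
C5 has 2 σ bonds, plus two π bonds: steric number 2 → sp.
C6 has 3 σ bonds, plus one π bond: steric number 3 → sp2.
C7: 3 σ bonds, plus one π bond — 3 electron domains, sp2.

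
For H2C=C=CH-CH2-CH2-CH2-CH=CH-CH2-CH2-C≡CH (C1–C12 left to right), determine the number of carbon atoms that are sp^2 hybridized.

C1: sp2 ✓
C2: sp
C3: sp2 ✓
C4: sp3
C5: sp3
C6: sp3
C7: sp2 ✓
C8: sp2 ✓
C9: sp3
C10: sp3
C11: sp
C12: sp
C1, C3, C7, C8 → 4 sp2 carbons.

4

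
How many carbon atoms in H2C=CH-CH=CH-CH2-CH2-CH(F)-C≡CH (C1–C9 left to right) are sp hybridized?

C1: sp2
C2: sp2
C3: sp2
C4: sp2
C5: sp3
C6: sp3
C7: sp3
C8: sp ✓
C9: sp ✓
C8, C9 → 2 sp carbons.

2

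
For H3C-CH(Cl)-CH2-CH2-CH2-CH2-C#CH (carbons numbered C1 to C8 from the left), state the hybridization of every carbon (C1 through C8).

C1 carries 4 σ bonds, giving a steric number of 4, so it is sp3.
C2: 4 σ bonds; 4 regions of electron density → sp3.
C3: 4 σ bonds; 4 regions of electron density → sp3.
C4 (4 σ bonds) has steric number 4: sp3.
C5 (4 σ bonds) has steric number 4: sp3.
C6 carries 4 σ bonds, giving a steric number of 4, so it is sp3.
C7 (2 σ bonds, plus two π bonds) has steric number 2: sp.
C8 — 2 σ bonds, plus two π bonds. Steric number 2, so sp.

C1 sp3, C2 sp3, C3 sp3, C4 sp3, C5 sp3, C6 sp3, C7 sp, C8 sp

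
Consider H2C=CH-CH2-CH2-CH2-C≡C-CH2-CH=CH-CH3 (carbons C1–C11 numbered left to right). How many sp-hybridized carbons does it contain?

2

C1: sp2
C2: sp2
C3: sp3
C4: sp3
C5: sp3
C6: sp ✓
C7: sp ✓
C8: sp3
C9: sp2
C10: sp2
C11: sp3
C6, C7 → 2 sp carbons.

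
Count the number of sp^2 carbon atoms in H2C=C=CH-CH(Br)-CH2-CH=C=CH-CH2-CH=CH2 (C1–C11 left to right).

6

C1: sp2 ✓
C2: sp
C3: sp2 ✓
C4: sp3
C5: sp3
C6: sp2 ✓
C7: sp
C8: sp2 ✓
C9: sp3
C10: sp2 ✓
C11: sp2 ✓
C1, C3, C6, C8, C10, C11 → 6 sp2 carbons.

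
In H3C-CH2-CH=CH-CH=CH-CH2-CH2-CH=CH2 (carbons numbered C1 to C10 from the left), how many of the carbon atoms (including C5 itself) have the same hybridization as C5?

C5 is sp2 (one π bond).
C1: sp3
C2: sp3
C3: sp2 ✓
C4: sp2 ✓
C5: sp2 ✓
C6: sp2 ✓
C7: sp3
C8: sp3
C9: sp2 ✓
C10: sp2 ✓
6 carbons are sp2.

6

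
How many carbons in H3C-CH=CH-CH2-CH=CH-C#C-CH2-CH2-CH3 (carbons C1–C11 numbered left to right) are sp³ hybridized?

5

C1: sp3 ✓
C2: sp2
C3: sp2
C4: sp3 ✓
C5: sp2
C6: sp2
C7: sp
C8: sp
C9: sp3 ✓
C10: sp3 ✓
C11: sp3 ✓
C1, C4, C9, C10, C11 → 5 sp3 carbons.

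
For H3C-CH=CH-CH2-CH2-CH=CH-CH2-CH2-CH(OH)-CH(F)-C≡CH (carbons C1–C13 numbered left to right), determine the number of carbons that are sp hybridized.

2

C1: sp3
C2: sp2
C3: sp2
C4: sp3
C5: sp3
C6: sp2
C7: sp2
C8: sp3
C9: sp3
C10: sp3
C11: sp3
C12: sp ✓
C13: sp ✓
C12, C13 → 2 sp carbons.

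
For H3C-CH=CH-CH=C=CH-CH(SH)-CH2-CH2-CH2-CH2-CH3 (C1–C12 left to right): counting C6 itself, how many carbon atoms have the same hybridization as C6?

4

C6 is sp2 (one π bond).
C1: sp3
C2: sp2 ✓
C3: sp2 ✓
C4: sp2 ✓
C5: sp
C6: sp2 ✓
C7: sp3
C8: sp3
C9: sp3
C10: sp3
C11: sp3
C12: sp3
4 carbons are sp2.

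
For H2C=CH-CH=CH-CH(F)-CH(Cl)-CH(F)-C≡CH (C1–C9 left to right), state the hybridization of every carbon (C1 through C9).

C1 (3 σ bonds, plus one π bond) has steric number 3: sp2.
C2: 3 σ bonds, plus one π bond — 3 electron domains, sp2.
C3 (3 σ bonds, plus one π bond) has steric number 3: sp2.
C4 (3 σ bonds, plus one π bond) has steric number 3: sp2.
C5 is sp3: 4 σ bonds, 4 electron-density regions.
C6 — 4 σ bonds. Steric number 4, so sp3.
C7: 4 σ bonds; 4 regions of electron density → sp3.
C8: 2 σ bonds, plus two π bonds; 2 regions of electron density → sp.
C9 is sp: 2 σ bonds, plus two π bonds, 2 electron-density regions.

C1 sp2, C2 sp2, C3 sp2, C4 sp2, C5 sp3, C6 sp3, C7 sp3, C8 sp, C9 sp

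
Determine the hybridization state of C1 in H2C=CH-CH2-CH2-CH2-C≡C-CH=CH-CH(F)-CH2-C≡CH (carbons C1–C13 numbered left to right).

C1 carries 3 σ bonds, plus one π bond, giving a steric number of 3, so it is sp2.

sp²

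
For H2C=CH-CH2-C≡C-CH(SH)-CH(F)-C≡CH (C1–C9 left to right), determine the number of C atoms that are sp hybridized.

C1: sp2
C2: sp2
C3: sp3
C4: sp ✓
C5: sp ✓
C6: sp3
C7: sp3
C8: sp ✓
C9: sp ✓
C4, C5, C8, C9 → 4 sp carbons.

4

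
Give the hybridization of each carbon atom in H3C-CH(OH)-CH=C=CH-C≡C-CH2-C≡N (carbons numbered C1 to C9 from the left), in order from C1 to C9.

C1 sp3, C2 sp3, C3 sp2, C4 sp, C5 sp2, C6 sp, C7 sp, C8 sp3, C9 sp

C1 has 4 σ bonds: steric number 4 → sp3.
C2: 4 σ bonds; 4 regions of electron density → sp3.
C3 carries 3 σ bonds, plus one π bond, giving a steric number of 3, so it is sp2.
C4 (2 σ bonds, plus two π bonds) has steric number 2: sp.
C5: 3 σ bonds, plus one π bond — 3 electron domains, sp2.
C6: 2 σ bonds, plus two π bonds — 2 electron domains, sp.
C7 carries 2 σ bonds, plus two π bonds, giving a steric number of 2, so it is sp.
C8 (4 σ bonds) has steric number 4: sp3.
C9 has 2 σ bonds, plus two π bonds: steric number 2 → sp.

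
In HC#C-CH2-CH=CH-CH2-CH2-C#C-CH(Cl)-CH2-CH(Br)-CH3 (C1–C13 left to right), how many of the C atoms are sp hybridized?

4

C1: sp ✓
C2: sp ✓
C3: sp3
C4: sp2
C5: sp2
C6: sp3
C7: sp3
C8: sp ✓
C9: sp ✓
C10: sp3
C11: sp3
C12: sp3
C13: sp3
C1, C2, C8, C9 → 4 sp carbons.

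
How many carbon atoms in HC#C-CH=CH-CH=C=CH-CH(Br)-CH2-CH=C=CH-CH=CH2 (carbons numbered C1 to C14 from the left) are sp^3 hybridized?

2

C1: sp
C2: sp
C3: sp2
C4: sp2
C5: sp2
C6: sp
C7: sp2
C8: sp3 ✓
C9: sp3 ✓
C10: sp2
C11: sp
C12: sp2
C13: sp2
C14: sp2
C8, C9 → 2 sp3 carbons.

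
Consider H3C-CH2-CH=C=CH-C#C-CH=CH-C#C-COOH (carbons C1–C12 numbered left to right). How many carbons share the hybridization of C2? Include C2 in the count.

2

C2 is sp3 (only σ bonds).
C1: sp3 ✓
C2: sp3 ✓
C3: sp2
C4: sp
C5: sp2
C6: sp
C7: sp
C8: sp2
C9: sp2
C10: sp
C11: sp
C12: sp2
2 carbons are sp3.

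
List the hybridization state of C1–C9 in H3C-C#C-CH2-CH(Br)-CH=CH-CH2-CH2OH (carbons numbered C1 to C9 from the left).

C1 has 4 σ bonds: steric number 4 → sp3.
C2: 2 σ bonds, plus two π bonds; 2 regions of electron density → sp.
C3 has 2 σ bonds, plus two π bonds: steric number 2 → sp.
C4: 4 σ bonds; 4 regions of electron density → sp3.
C5: 4 σ bonds; 4 regions of electron density → sp3.
C6 is sp2: 3 σ bonds, plus one π bond, 3 electron-density regions.
C7: 3 σ bonds, plus one π bond — 3 electron domains, sp2.
C8 is sp3: 4 σ bonds, 4 electron-density regions.
C9 — 4 σ bonds. Steric number 4, so sp3.

C1 sp3, C2 sp, C3 sp, C4 sp3, C5 sp3, C6 sp2, C7 sp2, C8 sp3, C9 sp3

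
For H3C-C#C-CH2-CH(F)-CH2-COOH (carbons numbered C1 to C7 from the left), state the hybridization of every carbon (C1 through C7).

C1 carries 4 σ bonds, giving a steric number of 4, so it is sp3.
C2 carries 2 σ bonds, plus two π bonds, giving a steric number of 2, so it is sp.
C3 has 2 σ bonds, plus two π bonds: steric number 2 → sp.
C4: 4 σ bonds; 4 regions of electron density → sp3.
C5 has 4 σ bonds: steric number 4 → sp3.
C6: 4 σ bonds — 4 electron domains, sp3.
C7 (3 σ bonds, plus one π bond) has steric number 3: sp2.

C1 sp3, C2 sp, C3 sp, C4 sp3, C5 sp3, C6 sp3, C7 sp2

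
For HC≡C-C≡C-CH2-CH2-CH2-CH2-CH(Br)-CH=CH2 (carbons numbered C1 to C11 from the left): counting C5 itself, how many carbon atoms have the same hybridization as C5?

5

C5 is sp3 (only σ bonds).
C1: sp
C2: sp
C3: sp
C4: sp
C5: sp3 ✓
C6: sp3 ✓
C7: sp3 ✓
C8: sp3 ✓
C9: sp3 ✓
C10: sp2
C11: sp2
5 carbons are sp3.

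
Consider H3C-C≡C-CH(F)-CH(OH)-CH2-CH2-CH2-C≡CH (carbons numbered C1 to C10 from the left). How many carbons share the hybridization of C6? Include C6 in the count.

6

C6 is sp3 (only σ bonds).
C1: sp3 ✓
C2: sp
C3: sp
C4: sp3 ✓
C5: sp3 ✓
C6: sp3 ✓
C7: sp3 ✓
C8: sp3 ✓
C9: sp
C10: sp
6 carbons are sp3.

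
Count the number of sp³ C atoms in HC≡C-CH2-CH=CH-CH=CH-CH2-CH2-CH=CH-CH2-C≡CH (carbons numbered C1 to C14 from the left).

C1: sp
C2: sp
C3: sp3 ✓
C4: sp2
C5: sp2
C6: sp2
C7: sp2
C8: sp3 ✓
C9: sp3 ✓
C10: sp2
C11: sp2
C12: sp3 ✓
C13: sp
C14: sp
C3, C8, C9, C12 → 4 sp3 carbons.

4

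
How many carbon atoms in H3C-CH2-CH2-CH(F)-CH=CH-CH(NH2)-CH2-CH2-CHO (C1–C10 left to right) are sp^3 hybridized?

C1: sp3 ✓
C2: sp3 ✓
C3: sp3 ✓
C4: sp3 ✓
C5: sp2
C6: sp2
C7: sp3 ✓
C8: sp3 ✓
C9: sp3 ✓
C10: sp2
C1, C2, C3, C4, C7, C8, C9 → 7 sp3 carbons.

7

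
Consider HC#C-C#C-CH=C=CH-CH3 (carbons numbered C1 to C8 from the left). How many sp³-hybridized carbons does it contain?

1

C1: sp
C2: sp
C3: sp
C4: sp
C5: sp2
C6: sp
C7: sp2
C8: sp3 ✓
C8 → 1 sp3 carbon.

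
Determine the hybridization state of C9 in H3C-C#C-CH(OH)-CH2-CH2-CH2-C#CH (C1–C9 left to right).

sp

C9: 2 σ bonds, plus two π bonds — 2 electron domains, sp.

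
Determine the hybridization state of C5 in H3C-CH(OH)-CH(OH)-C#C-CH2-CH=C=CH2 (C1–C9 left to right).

sp

C5: 2 σ bonds, plus two π bonds — 2 electron domains, sp.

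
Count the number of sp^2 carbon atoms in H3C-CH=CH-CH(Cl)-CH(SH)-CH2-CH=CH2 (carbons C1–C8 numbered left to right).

C1: sp3
C2: sp2 ✓
C3: sp2 ✓
C4: sp3
C5: sp3
C6: sp3
C7: sp2 ✓
C8: sp2 ✓
C2, C3, C7, C8 → 4 sp2 carbons.

4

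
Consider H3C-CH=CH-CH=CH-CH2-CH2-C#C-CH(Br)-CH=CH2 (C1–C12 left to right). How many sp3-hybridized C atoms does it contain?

4

C1: sp3 ✓
C2: sp2
C3: sp2
C4: sp2
C5: sp2
C6: sp3 ✓
C7: sp3 ✓
C8: sp
C9: sp
C10: sp3 ✓
C11: sp2
C12: sp2
C1, C6, C7, C10 → 4 sp3 carbons.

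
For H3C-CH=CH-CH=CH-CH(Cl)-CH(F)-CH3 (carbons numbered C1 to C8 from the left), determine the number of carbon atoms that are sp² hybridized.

4

C1: sp3
C2: sp2 ✓
C3: sp2 ✓
C4: sp2 ✓
C5: sp2 ✓
C6: sp3
C7: sp3
C8: sp3
C2, C3, C4, C5 → 4 sp2 carbons.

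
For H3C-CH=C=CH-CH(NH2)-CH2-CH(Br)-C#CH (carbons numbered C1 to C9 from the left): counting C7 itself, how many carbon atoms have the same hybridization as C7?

C7 is sp3 (only σ bonds).
C1: sp3 ✓
C2: sp2
C3: sp
C4: sp2
C5: sp3 ✓
C6: sp3 ✓
C7: sp3 ✓
C8: sp
C9: sp
4 carbons are sp3.

4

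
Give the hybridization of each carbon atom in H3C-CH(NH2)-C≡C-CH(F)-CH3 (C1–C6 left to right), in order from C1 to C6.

C1: 4 σ bonds; 4 regions of electron density → sp3.
C2 (4 σ bonds) has steric number 4: sp3.
C3 carries 2 σ bonds, plus two π bonds, giving a steric number of 2, so it is sp.
C4 has 2 σ bonds, plus two π bonds: steric number 2 → sp.
C5 (4 σ bonds) has steric number 4: sp3.
C6 has 4 σ bonds: steric number 4 → sp3.

C1 sp3, C2 sp3, C3 sp, C4 sp, C5 sp3, C6 sp3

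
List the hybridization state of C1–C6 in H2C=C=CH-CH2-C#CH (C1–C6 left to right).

C1 sp2, C2 sp, C3 sp2, C4 sp3, C5 sp, C6 sp

C1 is sp2: 3 σ bonds, plus one π bond, 3 electron-density regions.
C2 carries 2 σ bonds, plus two π bonds, giving a steric number of 2, so it is sp.
C3 — 3 σ bonds, plus one π bond. Steric number 3, so sp2.
C4: 4 σ bonds — 4 electron domains, sp3.
C5 carries 2 σ bonds, plus two π bonds, giving a steric number of 2, so it is sp.
C6 is sp: 2 σ bonds, plus two π bonds, 2 electron-density regions.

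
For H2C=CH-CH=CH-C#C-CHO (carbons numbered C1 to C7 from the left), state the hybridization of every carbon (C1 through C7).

C1 carries 3 σ bonds, plus one π bond, giving a steric number of 3, so it is sp2.
C2 carries 3 σ bonds, plus one π bond, giving a steric number of 3, so it is sp2.
C3 (3 σ bonds, plus one π bond) has steric number 3: sp2.
C4 has 3 σ bonds, plus one π bond: steric number 3 → sp2.
C5: 2 σ bonds, plus two π bonds; 2 regions of electron density → sp.
C6 has 2 σ bonds, plus two π bonds: steric number 2 → sp.
C7 — 3 σ bonds, plus one π bond. Steric number 3, so sp2.

C1 sp2, C2 sp2, C3 sp2, C4 sp2, C5 sp, C6 sp, C7 sp2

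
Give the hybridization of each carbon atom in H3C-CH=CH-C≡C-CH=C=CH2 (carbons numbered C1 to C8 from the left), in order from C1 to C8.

C1 carries 4 σ bonds, giving a steric number of 4, so it is sp3.
C2 has 3 σ bonds, plus one π bond: steric number 3 → sp2.
C3 has 3 σ bonds, plus one π bond: steric number 3 → sp2.
C4: 2 σ bonds, plus two π bonds; 2 regions of electron density → sp.
C5 has 2 σ bonds, plus two π bonds: steric number 2 → sp.
C6 is sp2: 3 σ bonds, plus one π bond, 3 electron-density regions.
C7 — 2 σ bonds, plus two π bonds. Steric number 2, so sp.
C8 — 3 σ bonds, plus one π bond. Steric number 3, so sp2.

C1 sp3, C2 sp2, C3 sp2, C4 sp, C5 sp, C6 sp2, C7 sp, C8 sp2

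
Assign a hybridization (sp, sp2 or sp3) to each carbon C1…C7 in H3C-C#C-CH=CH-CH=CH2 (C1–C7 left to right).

C1 carries 4 σ bonds, giving a steric number of 4, so it is sp3.
C2 is sp: 2 σ bonds, plus two π bonds, 2 electron-density regions.
C3: 2 σ bonds, plus two π bonds; 2 regions of electron density → sp.
C4 — 3 σ bonds, plus one π bond. Steric number 3, so sp2.
C5 — 3 σ bonds, plus one π bond. Steric number 3, so sp2.
C6 has 3 σ bonds, plus one π bond: steric number 3 → sp2.
C7 is sp2: 3 σ bonds, plus one π bond, 3 electron-density regions.

C1 sp3, C2 sp, C3 sp, C4 sp2, C5 sp2, C6 sp2, C7 sp2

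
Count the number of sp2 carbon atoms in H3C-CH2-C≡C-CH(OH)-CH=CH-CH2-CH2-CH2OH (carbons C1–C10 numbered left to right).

C1: sp3
C2: sp3
C3: sp
C4: sp
C5: sp3
C6: sp2 ✓
C7: sp2 ✓
C8: sp3
C9: sp3
C10: sp3
C6, C7 → 2 sp2 carbons.

2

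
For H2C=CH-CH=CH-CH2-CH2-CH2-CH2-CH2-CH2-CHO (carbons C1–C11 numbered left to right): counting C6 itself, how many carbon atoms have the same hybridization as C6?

C6 is sp3 (only σ bonds).
C1: sp2
C2: sp2
C3: sp2
C4: sp2
C5: sp3 ✓
C6: sp3 ✓
C7: sp3 ✓
C8: sp3 ✓
C9: sp3 ✓
C10: sp3 ✓
C11: sp2
6 carbons are sp3.

6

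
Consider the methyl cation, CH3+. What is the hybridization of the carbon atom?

Three σ bonds to H, empty p orbital → sp2, trigonal planar.

sp2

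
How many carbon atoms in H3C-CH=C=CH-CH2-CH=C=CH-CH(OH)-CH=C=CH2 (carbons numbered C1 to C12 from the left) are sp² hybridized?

C1: sp3
C2: sp2 ✓
C3: sp
C4: sp2 ✓
C5: sp3
C6: sp2 ✓
C7: sp
C8: sp2 ✓
C9: sp3
C10: sp2 ✓
C11: sp
C12: sp2 ✓
C2, C4, C6, C8, C10, C12 → 6 sp2 carbons.

6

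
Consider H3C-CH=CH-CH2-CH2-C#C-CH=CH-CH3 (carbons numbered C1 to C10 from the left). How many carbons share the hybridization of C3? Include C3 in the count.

C3 is sp2 (one π bond).
C1: sp3
C2: sp2 ✓
C3: sp2 ✓
C4: sp3
C5: sp3
C6: sp
C7: sp
C8: sp2 ✓
C9: sp2 ✓
C10: sp3
4 carbons are sp2.

4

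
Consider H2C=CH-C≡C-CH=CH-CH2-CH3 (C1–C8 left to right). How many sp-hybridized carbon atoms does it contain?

C1: sp2
C2: sp2
C3: sp ✓
C4: sp ✓
C5: sp2
C6: sp2
C7: sp3
C8: sp3
C3, C4 → 2 sp carbons.

2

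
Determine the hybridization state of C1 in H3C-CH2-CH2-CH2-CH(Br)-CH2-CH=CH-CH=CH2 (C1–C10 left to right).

sp3

C1: 4 σ bonds — 4 electron domains, sp3.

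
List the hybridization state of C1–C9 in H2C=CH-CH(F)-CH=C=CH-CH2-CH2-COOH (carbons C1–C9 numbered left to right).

C1: 3 σ bonds, plus one π bond — 3 electron domains, sp2.
C2 (3 σ bonds, plus one π bond) has steric number 3: sp2.
C3 has 4 σ bonds: steric number 4 → sp3.
C4 carries 3 σ bonds, plus one π bond, giving a steric number of 3, so it is sp2.
C5 — 2 σ bonds, plus two π bonds. Steric number 2, so sp.
C6: 3 σ bonds, plus one π bond — 3 electron domains, sp2.
C7 is sp3: 4 σ bonds, 4 electron-density regions.
C8: 4 σ bonds; 4 regions of electron density → sp3.
C9 carries 3 σ bonds, plus one π bond, giving a steric number of 3, so it is sp2.

C1 sp2, C2 sp2, C3 sp3, C4 sp2, C5 sp, C6 sp2, C7 sp3, C8 sp3, C9 sp2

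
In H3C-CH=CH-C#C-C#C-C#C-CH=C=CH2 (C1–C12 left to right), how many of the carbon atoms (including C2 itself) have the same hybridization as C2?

C2 is sp2 (one π bond).
C1: sp3
C2: sp2 ✓
C3: sp2 ✓
C4: sp
C5: sp
C6: sp
C7: sp
C8: sp
C9: sp
C10: sp2 ✓
C11: sp
C12: sp2 ✓
4 carbons are sp2.

4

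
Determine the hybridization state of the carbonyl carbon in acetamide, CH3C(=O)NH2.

The carbonyl carbon carries 3 σ bonds, plus one π bond, giving a steric number of 3, so it is sp2.

sp²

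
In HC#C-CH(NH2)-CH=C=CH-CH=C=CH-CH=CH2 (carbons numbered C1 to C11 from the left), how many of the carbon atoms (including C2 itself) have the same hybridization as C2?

4

C2 is sp (two π bonds).
C1: sp ✓
C2: sp ✓
C3: sp3
C4: sp2
C5: sp ✓
C6: sp2
C7: sp2
C8: sp ✓
C9: sp2
C10: sp2
C11: sp2
4 carbons are sp.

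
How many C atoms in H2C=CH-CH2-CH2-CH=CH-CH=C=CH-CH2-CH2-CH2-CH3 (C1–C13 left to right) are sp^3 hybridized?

C1: sp2
C2: sp2
C3: sp3 ✓
C4: sp3 ✓
C5: sp2
C6: sp2
C7: sp2
C8: sp
C9: sp2
C10: sp3 ✓
C11: sp3 ✓
C12: sp3 ✓
C13: sp3 ✓
C3, C4, C10, C11, C12, C13 → 6 sp3 carbons.

6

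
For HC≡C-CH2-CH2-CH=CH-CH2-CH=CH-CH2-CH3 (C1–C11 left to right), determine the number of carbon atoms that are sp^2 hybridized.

4

C1: sp
C2: sp
C3: sp3
C4: sp3
C5: sp2 ✓
C6: sp2 ✓
C7: sp3
C8: sp2 ✓
C9: sp2 ✓
C10: sp3
C11: sp3
C5, C6, C8, C9 → 4 sp2 carbons.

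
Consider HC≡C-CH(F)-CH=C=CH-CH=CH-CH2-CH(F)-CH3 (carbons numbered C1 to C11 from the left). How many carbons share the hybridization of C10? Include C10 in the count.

C10 is sp3 (only σ bonds).
C1: sp
C2: sp
C3: sp3 ✓
C4: sp2
C5: sp
C6: sp2
C7: sp2
C8: sp2
C9: sp3 ✓
C10: sp3 ✓
C11: sp3 ✓
4 carbons are sp3.

4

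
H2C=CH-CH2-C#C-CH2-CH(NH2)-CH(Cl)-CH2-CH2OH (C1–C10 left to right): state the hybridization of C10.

C10: 4 σ bonds; 4 regions of electron density → sp3.

sp^3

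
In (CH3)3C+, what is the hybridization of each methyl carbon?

Each methyl carbon: 4 σ bonds — 4 electron domains, sp3.

sp³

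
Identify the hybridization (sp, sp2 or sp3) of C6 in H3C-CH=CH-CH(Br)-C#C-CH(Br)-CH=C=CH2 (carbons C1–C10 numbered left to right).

C6 — 2 σ bonds, plus two π bonds. Steric number 2, so sp.

sp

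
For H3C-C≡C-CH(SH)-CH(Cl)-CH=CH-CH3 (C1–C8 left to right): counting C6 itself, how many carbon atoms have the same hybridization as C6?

2

C6 is sp2 (one π bond).
C1: sp3
C2: sp
C3: sp
C4: sp3
C5: sp3
C6: sp2 ✓
C7: sp2 ✓
C8: sp3
2 carbons are sp2.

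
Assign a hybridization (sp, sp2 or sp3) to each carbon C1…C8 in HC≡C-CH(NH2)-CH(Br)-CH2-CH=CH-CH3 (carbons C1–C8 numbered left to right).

C1 sp, C2 sp, C3 sp3, C4 sp3, C5 sp3, C6 sp2, C7 sp2, C8 sp3

C1 is sp: 2 σ bonds, plus two π bonds, 2 electron-density regions.
C2 — 2 σ bonds, plus two π bonds. Steric number 2, so sp.
C3 — 4 σ bonds. Steric number 4, so sp3.
C4 carries 4 σ bonds, giving a steric number of 4, so it is sp3.
C5: 4 σ bonds — 4 electron domains, sp3.
C6 (3 σ bonds, plus one π bond) has steric number 3: sp2.
C7 has 3 σ bonds, plus one π bond: steric number 3 → sp2.
C8: 4 σ bonds; 4 regions of electron density → sp3.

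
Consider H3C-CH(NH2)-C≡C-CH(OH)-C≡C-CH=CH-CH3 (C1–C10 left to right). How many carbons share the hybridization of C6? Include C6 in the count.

C6 is sp (two π bonds).
C1: sp3
C2: sp3
C3: sp ✓
C4: sp ✓
C5: sp3
C6: sp ✓
C7: sp ✓
C8: sp2
C9: sp2
C10: sp3
4 carbons are sp.

4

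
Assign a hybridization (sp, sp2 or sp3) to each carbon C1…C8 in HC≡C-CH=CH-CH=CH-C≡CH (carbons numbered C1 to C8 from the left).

C1: 2 σ bonds, plus two π bonds; 2 regions of electron density → sp.
C2 is sp: 2 σ bonds, plus two π bonds, 2 electron-density regions.
C3 carries 3 σ bonds, plus one π bond, giving a steric number of 3, so it is sp2.
C4 (3 σ bonds, plus one π bond) has steric number 3: sp2.
C5 carries 3 σ bonds, plus one π bond, giving a steric number of 3, so it is sp2.
C6: 3 σ bonds, plus one π bond; 3 regions of electron density → sp2.
C7 — 2 σ bonds, plus two π bonds. Steric number 2, so sp.
C8: 2 σ bonds, plus two π bonds; 2 regions of electron density → sp.

C1 sp, C2 sp, C3 sp2, C4 sp2, C5 sp2, C6 sp2, C7 sp, C8 sp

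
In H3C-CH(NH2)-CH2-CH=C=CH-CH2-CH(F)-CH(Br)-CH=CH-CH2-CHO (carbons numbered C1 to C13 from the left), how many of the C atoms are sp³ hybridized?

C1: sp3 ✓
C2: sp3 ✓
C3: sp3 ✓
C4: sp2
C5: sp
C6: sp2
C7: sp3 ✓
C8: sp3 ✓
C9: sp3 ✓
C10: sp2
C11: sp2
C12: sp3 ✓
C13: sp2
C1, C2, C3, C7, C8, C9, C12 → 7 sp3 carbons.

7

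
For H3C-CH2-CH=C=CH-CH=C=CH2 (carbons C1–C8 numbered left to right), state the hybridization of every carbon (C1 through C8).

C1 sp3, C2 sp3, C3 sp2, C4 sp, C5 sp2, C6 sp2, C7 sp, C8 sp2

C1 — 4 σ bonds. Steric number 4, so sp3.
C2 is sp3: 4 σ bonds, 4 electron-density regions.
C3 has 3 σ bonds, plus one π bond: steric number 3 → sp2.
C4 (2 σ bonds, plus two π bonds) has steric number 2: sp.
C5 has 3 σ bonds, plus one π bond: steric number 3 → sp2.
C6 — 3 σ bonds, plus one π bond. Steric number 3, so sp2.
C7 has 2 σ bonds, plus two π bonds: steric number 2 → sp.
C8 (3 σ bonds, plus one π bond) has steric number 3: sp2.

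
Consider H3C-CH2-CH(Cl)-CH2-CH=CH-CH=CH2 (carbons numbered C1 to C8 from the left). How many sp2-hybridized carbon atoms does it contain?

C1: sp3
C2: sp3
C3: sp3
C4: sp3
C5: sp2 ✓
C6: sp2 ✓
C7: sp2 ✓
C8: sp2 ✓
C5, C6, C7, C8 → 4 sp2 carbons.

4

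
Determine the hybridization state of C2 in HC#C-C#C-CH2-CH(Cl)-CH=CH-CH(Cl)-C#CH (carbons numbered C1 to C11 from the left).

C2 — 2 σ bonds, plus two π bonds. Steric number 2, so sp.

sp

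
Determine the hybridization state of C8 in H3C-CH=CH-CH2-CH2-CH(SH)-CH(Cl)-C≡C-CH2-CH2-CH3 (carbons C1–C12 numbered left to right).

C8 carries 2 σ bonds, plus two π bonds, giving a steric number of 2, so it is sp.

sp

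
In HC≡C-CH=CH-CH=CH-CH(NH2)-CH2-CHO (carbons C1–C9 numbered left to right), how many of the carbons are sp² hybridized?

C1: sp
C2: sp
C3: sp2 ✓
C4: sp2 ✓
C5: sp2 ✓
C6: sp2 ✓
C7: sp3
C8: sp3
C9: sp2 ✓
C3, C4, C5, C6, C9 → 5 sp2 carbons.

5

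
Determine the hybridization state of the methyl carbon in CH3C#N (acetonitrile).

sp^3

The methyl carbon: 4 σ bonds; 4 regions of electron density → sp3.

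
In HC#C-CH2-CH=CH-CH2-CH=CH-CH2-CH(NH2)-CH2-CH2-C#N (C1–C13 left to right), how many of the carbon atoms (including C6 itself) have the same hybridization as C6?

6

C6 is sp3 (only σ bonds).
C1: sp
C2: sp
C3: sp3 ✓
C4: sp2
C5: sp2
C6: sp3 ✓
C7: sp2
C8: sp2
C9: sp3 ✓
C10: sp3 ✓
C11: sp3 ✓
C12: sp3 ✓
C13: sp
6 carbons are sp3.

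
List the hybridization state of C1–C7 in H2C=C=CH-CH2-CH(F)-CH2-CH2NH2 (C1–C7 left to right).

C1 sp2, C2 sp, C3 sp2, C4 sp3, C5 sp3, C6 sp3, C7 sp3

C1 is sp2: 3 σ bonds, plus one π bond, 3 electron-density regions.
C2 is sp: 2 σ bonds, plus two π bonds, 2 electron-density regions.
C3 carries 3 σ bonds, plus one π bond, giving a steric number of 3, so it is sp2.
C4 carries 4 σ bonds, giving a steric number of 4, so it is sp3.
C5: 4 σ bonds — 4 electron domains, sp3.
C6: 4 σ bonds — 4 electron domains, sp3.
C7: 4 σ bonds; 4 regions of electron density → sp3.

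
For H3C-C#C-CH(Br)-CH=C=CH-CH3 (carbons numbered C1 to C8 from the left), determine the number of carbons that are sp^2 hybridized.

C1: sp3
C2: sp
C3: sp
C4: sp3
C5: sp2 ✓
C6: sp
C7: sp2 ✓
C8: sp3
C5, C7 → 2 sp2 carbons.

2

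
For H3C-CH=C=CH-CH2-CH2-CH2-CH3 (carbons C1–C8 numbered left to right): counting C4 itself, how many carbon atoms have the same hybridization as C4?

2

C4 is sp2 (one π bond).
C1: sp3
C2: sp2 ✓
C3: sp
C4: sp2 ✓
C5: sp3
C6: sp3
C7: sp3
C8: sp3
2 carbons are sp2.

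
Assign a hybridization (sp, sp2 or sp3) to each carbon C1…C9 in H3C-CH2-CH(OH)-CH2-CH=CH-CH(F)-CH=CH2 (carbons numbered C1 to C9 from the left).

C1 is sp3: 4 σ bonds, 4 electron-density regions.
C2: 4 σ bonds; 4 regions of electron density → sp3.
C3: 4 σ bonds — 4 electron domains, sp3.
C4: 4 σ bonds — 4 electron domains, sp3.
C5: 3 σ bonds, plus one π bond — 3 electron domains, sp2.
C6: 3 σ bonds, plus one π bond; 3 regions of electron density → sp2.
C7: 4 σ bonds; 4 regions of electron density → sp3.
C8: 3 σ bonds, plus one π bond; 3 regions of electron density → sp2.
C9 — 3 σ bonds, plus one π bond. Steric number 3, so sp2.

C1 sp3, C2 sp3, C3 sp3, C4 sp3, C5 sp2, C6 sp2, C7 sp3, C8 sp2, C9 sp2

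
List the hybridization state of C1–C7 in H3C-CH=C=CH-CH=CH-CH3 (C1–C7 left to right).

C1 sp3, C2 sp2, C3 sp, C4 sp2, C5 sp2, C6 sp2, C7 sp3

C1 is sp3: 4 σ bonds, 4 electron-density regions.
C2 has 3 σ bonds, plus one π bond: steric number 3 → sp2.
C3 carries 2 σ bonds, plus two π bonds, giving a steric number of 2, so it is sp.
C4: 3 σ bonds, plus one π bond — 3 electron domains, sp2.
C5 — 3 σ bonds, plus one π bond. Steric number 3, so sp2.
C6: 3 σ bonds, plus one π bond; 3 regions of electron density → sp2.
C7 carries 4 σ bonds, giving a steric number of 4, so it is sp3.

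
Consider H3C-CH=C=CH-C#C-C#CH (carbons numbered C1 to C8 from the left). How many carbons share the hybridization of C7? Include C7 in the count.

5

C7 is sp (two π bonds).
C1: sp3
C2: sp2
C3: sp ✓
C4: sp2
C5: sp ✓
C6: sp ✓
C7: sp ✓
C8: sp ✓
5 carbons are sp.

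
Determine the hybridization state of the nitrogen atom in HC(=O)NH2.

Amide resonance delocalises the N lone pair; N is planar sp2.

sp^2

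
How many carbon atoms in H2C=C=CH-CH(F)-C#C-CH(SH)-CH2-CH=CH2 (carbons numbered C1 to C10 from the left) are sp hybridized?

3

C1: sp2
C2: sp ✓
C3: sp2
C4: sp3
C5: sp ✓
C6: sp ✓
C7: sp3
C8: sp3
C9: sp2
C10: sp2
C2, C5, C6 → 3 sp carbons.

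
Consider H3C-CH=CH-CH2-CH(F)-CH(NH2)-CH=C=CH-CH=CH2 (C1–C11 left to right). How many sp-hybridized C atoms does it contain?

C1: sp3
C2: sp2
C3: sp2
C4: sp3
C5: sp3
C6: sp3
C7: sp2
C8: sp ✓
C9: sp2
C10: sp2
C11: sp2
C8 → 1 sp carbon.

1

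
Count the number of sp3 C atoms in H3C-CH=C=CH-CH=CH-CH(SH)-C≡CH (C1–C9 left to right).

2

C1: sp3 ✓
C2: sp2
C3: sp
C4: sp2
C5: sp2
C6: sp2
C7: sp3 ✓
C8: sp
C9: sp
C1, C7 → 2 sp3 carbons.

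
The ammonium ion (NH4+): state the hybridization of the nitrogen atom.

sp3

Four σ bonds, no lone pair → sp3, tetrahedral.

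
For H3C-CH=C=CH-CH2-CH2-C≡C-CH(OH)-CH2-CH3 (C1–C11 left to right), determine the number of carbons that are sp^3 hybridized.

6

C1: sp3 ✓
C2: sp2
C3: sp
C4: sp2
C5: sp3 ✓
C6: sp3 ✓
C7: sp
C8: sp
C9: sp3 ✓
C10: sp3 ✓
C11: sp3 ✓
C1, C5, C6, C9, C10, C11 → 6 sp3 carbons.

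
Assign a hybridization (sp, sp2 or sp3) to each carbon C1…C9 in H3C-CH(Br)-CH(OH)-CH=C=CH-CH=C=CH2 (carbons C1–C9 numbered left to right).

C1 sp3, C2 sp3, C3 sp3, C4 sp2, C5 sp, C6 sp2, C7 sp2, C8 sp, C9 sp2

C1: 4 σ bonds; 4 regions of electron density → sp3.
C2 — 4 σ bonds. Steric number 4, so sp3.
C3 carries 4 σ bonds, giving a steric number of 4, so it is sp3.
C4 is sp2: 3 σ bonds, plus one π bond, 3 electron-density regions.
C5 has 2 σ bonds, plus two π bonds: steric number 2 → sp.
C6: 3 σ bonds, plus one π bond — 3 electron domains, sp2.
C7 carries 3 σ bonds, plus one π bond, giving a steric number of 3, so it is sp2.
C8 carries 2 σ bonds, plus two π bonds, giving a steric number of 2, so it is sp.
C9 carries 3 σ bonds, plus one π bond, giving a steric number of 3, so it is sp2.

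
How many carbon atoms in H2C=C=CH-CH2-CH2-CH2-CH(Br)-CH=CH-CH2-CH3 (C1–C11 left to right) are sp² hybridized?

C1: sp2 ✓
C2: sp
C3: sp2 ✓
C4: sp3
C5: sp3
C6: sp3
C7: sp3
C8: sp2 ✓
C9: sp2 ✓
C10: sp3
C11: sp3
C1, C3, C8, C9 → 4 sp2 carbons.

4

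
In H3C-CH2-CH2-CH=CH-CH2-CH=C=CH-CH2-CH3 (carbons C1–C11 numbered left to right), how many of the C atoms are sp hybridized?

C1: sp3
C2: sp3
C3: sp3
C4: sp2
C5: sp2
C6: sp3
C7: sp2
C8: sp ✓
C9: sp2
C10: sp3
C11: sp3
C8 → 1 sp carbon.

1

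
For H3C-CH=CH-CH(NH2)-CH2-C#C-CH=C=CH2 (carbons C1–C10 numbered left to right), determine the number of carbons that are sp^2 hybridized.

4

C1: sp3
C2: sp2 ✓
C3: sp2 ✓
C4: sp3
C5: sp3
C6: sp
C7: sp
C8: sp2 ✓
C9: sp
C10: sp2 ✓
C2, C3, C8, C10 → 4 sp2 carbons.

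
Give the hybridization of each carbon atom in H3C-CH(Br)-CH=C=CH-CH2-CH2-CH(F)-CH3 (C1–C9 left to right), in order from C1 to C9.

C1 sp3, C2 sp3, C3 sp2, C4 sp, C5 sp2, C6 sp3, C7 sp3, C8 sp3, C9 sp3

C1: 4 σ bonds — 4 electron domains, sp3.
C2 — 4 σ bonds. Steric number 4, so sp3.
C3: 3 σ bonds, plus one π bond — 3 electron domains, sp2.
C4 — 2 σ bonds, plus two π bonds. Steric number 2, so sp.
C5 — 3 σ bonds, plus one π bond. Steric number 3, so sp2.
C6: 4 σ bonds — 4 electron domains, sp3.
C7 is sp3: 4 σ bonds, 4 electron-density regions.
C8 is sp3: 4 σ bonds, 4 electron-density regions.
C9: 4 σ bonds; 4 regions of electron density → sp3.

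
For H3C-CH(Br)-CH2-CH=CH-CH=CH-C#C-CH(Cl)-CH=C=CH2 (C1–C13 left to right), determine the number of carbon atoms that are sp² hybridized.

6

C1: sp3
C2: sp3
C3: sp3
C4: sp2 ✓
C5: sp2 ✓
C6: sp2 ✓
C7: sp2 ✓
C8: sp
C9: sp
C10: sp3
C11: sp2 ✓
C12: sp
C13: sp2 ✓
C4, C5, C6, C7, C11, C13 → 6 sp2 carbons.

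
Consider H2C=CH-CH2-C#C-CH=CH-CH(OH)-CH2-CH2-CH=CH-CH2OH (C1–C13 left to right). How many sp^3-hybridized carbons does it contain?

5

C1: sp2
C2: sp2
C3: sp3 ✓
C4: sp
C5: sp
C6: sp2
C7: sp2
C8: sp3 ✓
C9: sp3 ✓
C10: sp3 ✓
C11: sp2
C12: sp2
C13: sp3 ✓
C3, C8, C9, C10, C13 → 5 sp3 carbons.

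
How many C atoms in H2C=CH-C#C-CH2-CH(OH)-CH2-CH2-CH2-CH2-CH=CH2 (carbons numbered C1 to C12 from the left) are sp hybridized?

2

C1: sp2
C2: sp2
C3: sp ✓
C4: sp ✓
C5: sp3
C6: sp3
C7: sp3
C8: sp3
C9: sp3
C10: sp3
C11: sp2
C12: sp2
C3, C4 → 2 sp carbons.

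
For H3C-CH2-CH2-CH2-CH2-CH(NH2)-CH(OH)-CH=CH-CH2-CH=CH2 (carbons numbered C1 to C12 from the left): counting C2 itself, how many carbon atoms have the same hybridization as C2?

8

C2 is sp3 (only σ bonds).
C1: sp3 ✓
C2: sp3 ✓
C3: sp3 ✓
C4: sp3 ✓
C5: sp3 ✓
C6: sp3 ✓
C7: sp3 ✓
C8: sp2
C9: sp2
C10: sp3 ✓
C11: sp2
C12: sp2
8 carbons are sp3.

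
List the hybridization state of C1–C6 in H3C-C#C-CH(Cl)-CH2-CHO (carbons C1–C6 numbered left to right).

C1 — 4 σ bonds. Steric number 4, so sp3.
C2 — 2 σ bonds, plus two π bonds. Steric number 2, so sp.
C3: 2 σ bonds, plus two π bonds — 2 electron domains, sp.
C4 is sp3: 4 σ bonds, 4 electron-density regions.
C5: 4 σ bonds; 4 regions of electron density → sp3.
C6: 3 σ bonds, plus one π bond — 3 electron domains, sp2.

C1 sp3, C2 sp, C3 sp, C4 sp3, C5 sp3, C6 sp2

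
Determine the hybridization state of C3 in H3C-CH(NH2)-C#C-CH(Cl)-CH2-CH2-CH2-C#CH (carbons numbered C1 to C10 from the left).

C3 — 2 σ bonds, plus two π bonds. Steric number 2, so sp.

sp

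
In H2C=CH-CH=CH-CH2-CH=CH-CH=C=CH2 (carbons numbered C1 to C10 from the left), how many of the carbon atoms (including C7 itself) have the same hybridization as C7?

8

C7 is sp2 (one π bond).
C1: sp2 ✓
C2: sp2 ✓
C3: sp2 ✓
C4: sp2 ✓
C5: sp3
C6: sp2 ✓
C7: sp2 ✓
C8: sp2 ✓
C9: sp
C10: sp2 ✓
8 carbons are sp2.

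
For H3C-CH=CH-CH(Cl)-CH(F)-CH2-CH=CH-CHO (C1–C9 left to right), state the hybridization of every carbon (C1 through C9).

C1 carries 4 σ bonds, giving a steric number of 4, so it is sp3.
C2 carries 3 σ bonds, plus one π bond, giving a steric number of 3, so it is sp2.
C3 is sp2: 3 σ bonds, plus one π bond, 3 electron-density regions.
C4 has 4 σ bonds: steric number 4 → sp3.
C5 is sp3: 4 σ bonds, 4 electron-density regions.
C6 (4 σ bonds) has steric number 4: sp3.
C7: 3 σ bonds, plus one π bond — 3 electron domains, sp2.
C8 is sp2: 3 σ bonds, plus one π bond, 3 electron-density regions.
C9 has 3 σ bonds, plus one π bond: steric number 3 → sp2.

C1 sp3, C2 sp2, C3 sp2, C4 sp3, C5 sp3, C6 sp3, C7 sp2, C8 sp2, C9 sp2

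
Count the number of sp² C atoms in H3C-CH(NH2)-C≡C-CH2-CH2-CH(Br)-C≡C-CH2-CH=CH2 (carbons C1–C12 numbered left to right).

C1: sp3
C2: sp3
C3: sp
C4: sp
C5: sp3
C6: sp3
C7: sp3
C8: sp
C9: sp
C10: sp3
C11: sp2 ✓
C12: sp2 ✓
C11, C12 → 2 sp2 carbons.

2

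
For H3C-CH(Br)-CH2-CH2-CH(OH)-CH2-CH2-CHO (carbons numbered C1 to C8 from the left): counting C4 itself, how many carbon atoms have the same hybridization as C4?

7

C4 is sp3 (only σ bonds).
C1: sp3 ✓
C2: sp3 ✓
C3: sp3 ✓
C4: sp3 ✓
C5: sp3 ✓
C6: sp3 ✓
C7: sp3 ✓
C8: sp2
7 carbons are sp3.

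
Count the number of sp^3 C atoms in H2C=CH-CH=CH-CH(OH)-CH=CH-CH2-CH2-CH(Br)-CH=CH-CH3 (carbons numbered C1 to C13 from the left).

C1: sp2
C2: sp2
C3: sp2
C4: sp2
C5: sp3 ✓
C6: sp2
C7: sp2
C8: sp3 ✓
C9: sp3 ✓
C10: sp3 ✓
C11: sp2
C12: sp2
C13: sp3 ✓
C5, C8, C9, C10, C13 → 5 sp3 carbons.

5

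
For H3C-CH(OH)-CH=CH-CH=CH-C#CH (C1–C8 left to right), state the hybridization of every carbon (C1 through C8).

C1: 4 σ bonds; 4 regions of electron density → sp3.
C2 carries 4 σ bonds, giving a steric number of 4, so it is sp3.
C3: 3 σ bonds, plus one π bond — 3 electron domains, sp2.
C4 — 3 σ bonds, plus one π bond. Steric number 3, so sp2.
C5 (3 σ bonds, plus one π bond) has steric number 3: sp2.
C6 has 3 σ bonds, plus one π bond: steric number 3 → sp2.
C7 has 2 σ bonds, plus two π bonds: steric number 2 → sp.
C8 is sp: 2 σ bonds, plus two π bonds, 2 electron-density regions.

C1 sp3, C2 sp3, C3 sp2, C4 sp2, C5 sp2, C6 sp2, C7 sp, C8 sp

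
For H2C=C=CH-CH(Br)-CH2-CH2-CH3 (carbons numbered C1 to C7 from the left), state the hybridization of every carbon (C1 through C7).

C1 has 3 σ bonds, plus one π bond: steric number 3 → sp2.
C2: 2 σ bonds, plus two π bonds — 2 electron domains, sp.
C3 — 3 σ bonds, plus one π bond. Steric number 3, so sp2.
C4 is sp3: 4 σ bonds, 4 electron-density regions.
C5 carries 4 σ bonds, giving a steric number of 4, so it is sp3.
C6 (4 σ bonds) has steric number 4: sp3.
C7 — 4 σ bonds. Steric number 4, so sp3.

C1 sp2, C2 sp, C3 sp2, C4 sp3, C5 sp3, C6 sp3, C7 sp3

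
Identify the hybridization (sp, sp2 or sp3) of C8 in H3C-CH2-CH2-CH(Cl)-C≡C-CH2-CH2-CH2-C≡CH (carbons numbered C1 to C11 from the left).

C8: 4 σ bonds; 4 regions of electron density → sp3.

sp^3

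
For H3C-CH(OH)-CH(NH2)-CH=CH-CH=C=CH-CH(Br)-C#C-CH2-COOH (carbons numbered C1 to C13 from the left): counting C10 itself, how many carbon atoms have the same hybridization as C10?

3

C10 is sp (two π bonds).
C1: sp3
C2: sp3
C3: sp3
C4: sp2
C5: sp2
C6: sp2
C7: sp ✓
C8: sp2
C9: sp3
C10: sp ✓
C11: sp ✓
C12: sp3
C13: sp2
3 carbons are sp.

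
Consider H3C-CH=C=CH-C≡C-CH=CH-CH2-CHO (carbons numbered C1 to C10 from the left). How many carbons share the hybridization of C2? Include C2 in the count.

5

C2 is sp2 (one π bond).
C1: sp3
C2: sp2 ✓
C3: sp
C4: sp2 ✓
C5: sp
C6: sp
C7: sp2 ✓
C8: sp2 ✓
C9: sp3
C10: sp2 ✓
5 carbons are sp2.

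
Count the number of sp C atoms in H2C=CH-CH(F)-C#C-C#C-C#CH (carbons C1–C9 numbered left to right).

C1: sp2
C2: sp2
C3: sp3
C4: sp ✓
C5: sp ✓
C6: sp ✓
C7: sp ✓
C8: sp ✓
C9: sp ✓
C4, C5, C6, C7, C8, C9 → 6 sp carbons.

6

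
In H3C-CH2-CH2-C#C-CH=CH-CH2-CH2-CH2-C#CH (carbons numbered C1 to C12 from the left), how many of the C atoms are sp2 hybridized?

C1: sp3
C2: sp3
C3: sp3
C4: sp
C5: sp
C6: sp2 ✓
C7: sp2 ✓
C8: sp3
C9: sp3
C10: sp3
C11: sp
C12: sp
C6, C7 → 2 sp2 carbons.

2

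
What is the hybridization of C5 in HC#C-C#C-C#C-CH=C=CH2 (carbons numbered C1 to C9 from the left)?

sp

C5 has 2 σ bonds, plus two π bonds: steric number 2 → sp.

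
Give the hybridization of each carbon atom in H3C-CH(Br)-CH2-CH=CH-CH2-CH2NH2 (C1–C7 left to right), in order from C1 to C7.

C1 sp3, C2 sp3, C3 sp3, C4 sp2, C5 sp2, C6 sp3, C7 sp3

C1 has 4 σ bonds: steric number 4 → sp3.
C2: 4 σ bonds — 4 electron domains, sp3.
C3 is sp3: 4 σ bonds, 4 electron-density regions.
C4 is sp2: 3 σ bonds, plus one π bond, 3 electron-density regions.
C5 carries 3 σ bonds, plus one π bond, giving a steric number of 3, so it is sp2.
C6 — 4 σ bonds. Steric number 4, so sp3.
C7 — 4 σ bonds. Steric number 4, so sp3.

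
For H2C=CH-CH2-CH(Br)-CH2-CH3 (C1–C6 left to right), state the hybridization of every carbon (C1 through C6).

C1 sp2, C2 sp2, C3 sp3, C4 sp3, C5 sp3, C6 sp3

C1 is sp2: 3 σ bonds, plus one π bond, 3 electron-density regions.
C2 — 3 σ bonds, plus one π bond. Steric number 3, so sp2.
C3 (4 σ bonds) has steric number 4: sp3.
C4 (4 σ bonds) has steric number 4: sp3.
C5 has 4 σ bonds: steric number 4 → sp3.
C6: 4 σ bonds — 4 electron domains, sp3.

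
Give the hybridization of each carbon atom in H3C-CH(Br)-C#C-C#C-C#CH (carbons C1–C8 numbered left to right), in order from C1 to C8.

C1 sp3, C2 sp3, C3 sp, C4 sp, C5 sp, C6 sp, C7 sp, C8 sp

C1: 4 σ bonds — 4 electron domains, sp3.
C2 (4 σ bonds) has steric number 4: sp3.
C3 (2 σ bonds, plus two π bonds) has steric number 2: sp.
C4 — 2 σ bonds, plus two π bonds. Steric number 2, so sp.
C5: 2 σ bonds, plus two π bonds; 2 regions of electron density → sp.
C6: 2 σ bonds, plus two π bonds — 2 electron domains, sp.
C7 has 2 σ bonds, plus two π bonds: steric number 2 → sp.
C8: 2 σ bonds, plus two π bonds — 2 electron domains, sp.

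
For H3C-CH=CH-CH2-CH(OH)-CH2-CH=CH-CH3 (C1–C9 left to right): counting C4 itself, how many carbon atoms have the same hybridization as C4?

C4 is sp3 (only σ bonds).
C1: sp3 ✓
C2: sp2
C3: sp2
C4: sp3 ✓
C5: sp3 ✓
C6: sp3 ✓
C7: sp2
C8: sp2
C9: sp3 ✓
5 carbons are sp3.

5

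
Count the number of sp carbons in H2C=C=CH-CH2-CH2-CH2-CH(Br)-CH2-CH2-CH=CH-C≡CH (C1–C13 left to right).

C1: sp2
C2: sp ✓
C3: sp2
C4: sp3
C5: sp3
C6: sp3
C7: sp3
C8: sp3
C9: sp3
C10: sp2
C11: sp2
C12: sp ✓
C13: sp ✓
C2, C12, C13 → 3 sp carbons.

3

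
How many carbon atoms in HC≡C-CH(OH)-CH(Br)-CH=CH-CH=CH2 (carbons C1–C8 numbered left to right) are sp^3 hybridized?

C1: sp
C2: sp
C3: sp3 ✓
C4: sp3 ✓
C5: sp2
C6: sp2
C7: sp2
C8: sp2
C3, C4 → 2 sp3 carbons.

2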